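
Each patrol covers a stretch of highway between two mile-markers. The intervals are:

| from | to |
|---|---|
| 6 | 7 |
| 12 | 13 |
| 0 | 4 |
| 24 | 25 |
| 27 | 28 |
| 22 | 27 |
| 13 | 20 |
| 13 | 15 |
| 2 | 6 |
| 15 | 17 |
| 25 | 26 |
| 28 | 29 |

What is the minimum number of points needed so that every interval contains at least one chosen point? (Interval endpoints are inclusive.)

6

Process intervals by earliest right end; each time one isn't hit yet, stab at its right endpoint.
Sorted: [0,4] [2,6] [6,7] [12,13] [13,15] [15,17] [13,20] [24,25] [25,26] [22,27] [27,28] [28,29]
{[0,4],[2,6]} hit by 4; {[6,7]} hit by 7; {[12,13],[13,15]} hit by 13; {[15,17],[13,20]} hit by 17; {[24,25],[25,26],[22,27]} hit by 25; {[27,28],[28,29]} hit by 28.
Points: 4, 7, 13, 17, 25, 28 (6 total).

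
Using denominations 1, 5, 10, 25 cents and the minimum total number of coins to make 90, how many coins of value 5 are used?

1

Greedy: take as many of the largest coin as possible, then repeat with the remainder.
90 − 3×25→15 − 1×10→5 − 1×5→0
Count of 5: 1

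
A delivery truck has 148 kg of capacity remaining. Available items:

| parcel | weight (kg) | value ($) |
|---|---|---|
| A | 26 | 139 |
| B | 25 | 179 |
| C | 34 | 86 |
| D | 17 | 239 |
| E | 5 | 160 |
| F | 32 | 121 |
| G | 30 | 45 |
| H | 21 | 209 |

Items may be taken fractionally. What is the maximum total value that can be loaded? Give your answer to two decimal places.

1102.65

Sort by value per unit weight and fill in that order.
Order: E (160/5=32.00) > D (239/17=14.06) > H (209/21=9.95) > B (179/25=7.16) > A (139/26=5.35) > F (121/32=3.78) > C (86/34=2.53) > G (45/30=1.50)
Fill: take E (5 @ 160) → take D (17 @ 239) → take H (21 @ 209) → take B (25 @ 179) → take A (26 @ 139) → take F (32 @ 121) → take 22/34 of C → 55.65; 148/148 used.
Total value = 1102.65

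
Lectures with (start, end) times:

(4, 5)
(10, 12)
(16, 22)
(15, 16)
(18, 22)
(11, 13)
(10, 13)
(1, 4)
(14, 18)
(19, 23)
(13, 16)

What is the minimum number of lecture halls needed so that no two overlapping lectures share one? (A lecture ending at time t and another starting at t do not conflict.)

3

Count concurrent intervals with a sweep; the peak is the room count.
Events (time:±→running): 1:+→1 4:-→0 4:+→1 5:-→0 10:+→1 10:+→2 11:+→3 … peak 3.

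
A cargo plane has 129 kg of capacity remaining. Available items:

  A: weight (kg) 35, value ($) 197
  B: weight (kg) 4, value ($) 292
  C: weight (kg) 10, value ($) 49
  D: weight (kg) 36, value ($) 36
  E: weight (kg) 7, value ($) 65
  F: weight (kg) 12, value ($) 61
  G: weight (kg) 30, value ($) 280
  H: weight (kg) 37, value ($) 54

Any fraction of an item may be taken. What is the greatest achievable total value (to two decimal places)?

Greedy by value/weight ratio, highest first.
Ratios (sorted): B 73.00, G 9.33, E 9.29, A 5.63, F 5.08, C 4.90, H 1.46, D 1.00
take B (4 @ 292); take G (30 @ 280); take E (7 @ 65); take A (35 @ 197); take F (12 @ 61); take C (10 @ 49); take 31/37 of H → 45.24. Capacity used 129/129.
Total value = 989.24

989.24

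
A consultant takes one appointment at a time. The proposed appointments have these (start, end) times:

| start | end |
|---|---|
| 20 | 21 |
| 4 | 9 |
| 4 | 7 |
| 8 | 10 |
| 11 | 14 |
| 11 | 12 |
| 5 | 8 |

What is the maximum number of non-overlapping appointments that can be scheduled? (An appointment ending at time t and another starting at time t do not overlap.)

By end time: (4,7), (5,8), (4,9), (8,10), (11,12), (11,14), (20,21).
Pick (4,7); next start ≥ 7 → (8,10); next start ≥ 10 → (11,12); next start ≥ 12 → (20,21).
Selected 4 appointments.

4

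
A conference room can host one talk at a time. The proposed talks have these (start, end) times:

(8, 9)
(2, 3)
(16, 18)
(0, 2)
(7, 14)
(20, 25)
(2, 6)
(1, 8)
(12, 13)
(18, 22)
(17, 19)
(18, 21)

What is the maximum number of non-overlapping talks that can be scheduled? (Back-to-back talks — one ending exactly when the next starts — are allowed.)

Sorted by end: (0,2)  (2,3)  (2,6)  (1,8)  (8,9)  (12,13)  (7,14)  (16,18)  (17,19)  (18,21)  (18,22)  (20,25)
take (0,2); take (2,3); skip (2,6); take (8,9); take (12,13); take (16,18); take (18,21); skip (18,22); skip (20,25).
Selected 6 talks.

6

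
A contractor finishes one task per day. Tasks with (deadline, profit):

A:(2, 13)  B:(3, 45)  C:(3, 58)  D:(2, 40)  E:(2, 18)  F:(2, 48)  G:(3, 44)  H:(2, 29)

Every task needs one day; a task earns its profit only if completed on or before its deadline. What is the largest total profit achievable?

151

Sort by profit descending; place each in the latest free slot ≤ its deadline.
By profit: C(d3,58), F(d2,48), B(d3,45), G(d3,44), D(d2,40), H(d2,29), E(d2,18), A(d2,13)
C→slot 3; F→slot 2; B→slot 1; G skipped; D skipped; H skipped; E skipped; A skipped.
Profit = 45 + 48 + 58 = 151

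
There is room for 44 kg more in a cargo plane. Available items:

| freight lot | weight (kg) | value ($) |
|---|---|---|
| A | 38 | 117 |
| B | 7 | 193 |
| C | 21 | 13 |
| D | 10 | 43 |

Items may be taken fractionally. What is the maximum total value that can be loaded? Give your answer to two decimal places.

319.13

Sort by value per unit weight and fill in that order.
Ratios (sorted): B 27.57, D 4.30, A 3.08, C 0.62
take B (7 @ 193); take D (10 @ 43); take 27/38 of A → 83.13. Capacity used 44/44.
Total value = 319.13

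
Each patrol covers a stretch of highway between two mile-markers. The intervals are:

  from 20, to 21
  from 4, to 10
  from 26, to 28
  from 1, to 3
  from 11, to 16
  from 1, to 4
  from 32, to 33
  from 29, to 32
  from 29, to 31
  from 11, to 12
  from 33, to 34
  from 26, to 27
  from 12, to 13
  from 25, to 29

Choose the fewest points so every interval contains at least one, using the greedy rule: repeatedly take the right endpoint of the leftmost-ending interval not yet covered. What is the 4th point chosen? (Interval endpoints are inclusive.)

21

Sort by right endpoint; whenever an interval is uncovered, place a point at its right end.
Sorted: [1,3] [1,4] [4,10] [11,12] [12,13] [11,16] [20,21] [26,27] [26,28] [25,29] [29,31] [29,32] [32,33] [33,34]
{[1,3],[1,4]} hit by 3; {[4,10]} hit by 10; {[11,12],[12,13],[11,16]} hit by 12; {[20,21]} hit by 21; {[26,27],[26,28],[25,29]} hit by 27; {[29,31],[29,32]} hit by 31; {[32,33],[33,34]} hit by 33.
Points: 3, 10, 12, 21, 27, 31, 33 (7 total).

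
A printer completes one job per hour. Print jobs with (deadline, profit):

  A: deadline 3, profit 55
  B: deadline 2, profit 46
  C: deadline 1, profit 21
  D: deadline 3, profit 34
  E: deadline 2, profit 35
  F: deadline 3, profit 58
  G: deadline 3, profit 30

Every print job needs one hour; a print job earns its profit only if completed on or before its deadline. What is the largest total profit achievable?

By profit: F(d3,58), A(d3,55), B(d2,46), E(d2,35), D(d3,34), G(d3,30), C(d1,21)
F→slot 3; A→slot 2; B→slot 1; E skipped; D skipped; G skipped; C skipped.
Profit = 46 + 55 + 58 = 159

159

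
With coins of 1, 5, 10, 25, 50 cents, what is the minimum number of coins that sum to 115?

4

Greedy: take as many of the largest coin as possible, then repeat with the remainder.
115 − 2×50→15 − 1×10→5 − 1×5→0
Total coins = 2 + 1 + 1 = 4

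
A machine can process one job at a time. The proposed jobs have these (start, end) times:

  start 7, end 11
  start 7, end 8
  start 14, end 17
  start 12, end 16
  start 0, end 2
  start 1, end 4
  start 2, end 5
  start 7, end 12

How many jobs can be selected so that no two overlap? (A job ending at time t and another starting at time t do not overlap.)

4

By end time: (0,2), (1,4), (2,5), (7,8), (7,11), (7,12), (12,16), (14,17).
Pick (0,2); next start ≥ 2 → (2,5); next start ≥ 5 → (7,8); next start ≥ 8 → (12,16).
Selected 4 jobs.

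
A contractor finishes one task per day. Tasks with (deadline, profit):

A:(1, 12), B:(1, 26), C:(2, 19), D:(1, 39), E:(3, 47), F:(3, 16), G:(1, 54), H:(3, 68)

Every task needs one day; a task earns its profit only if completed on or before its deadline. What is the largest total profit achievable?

169

Sort by profit descending; place each in the latest free slot ≤ its deadline.
By profit: H(d3,68), G(d1,54), E(d3,47), D(d1,39), B(d1,26), C(d2,19), F(d3,16), A(d1,12)
H→slot 3; G→slot 1; E→slot 2; D skipped; B skipped; C skipped; F skipped; A skipped.
Profit = 54 + 47 + 68 = 169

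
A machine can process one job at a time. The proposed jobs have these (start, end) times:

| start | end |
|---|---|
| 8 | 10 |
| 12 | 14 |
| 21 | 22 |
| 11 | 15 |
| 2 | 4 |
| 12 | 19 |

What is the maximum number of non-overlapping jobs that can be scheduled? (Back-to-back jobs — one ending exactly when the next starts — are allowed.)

Sort by end time and greedily take each interval whose start is ≥ the last chosen end.
By end time: (2,4), (8,10), (12,14), (11,15), (12,19), (21,22).
Pick (2,4); next start ≥ 4 → (8,10); next start ≥ 10 → (12,14); next start ≥ 14 → (21,22).
Selected 4 jobs.

4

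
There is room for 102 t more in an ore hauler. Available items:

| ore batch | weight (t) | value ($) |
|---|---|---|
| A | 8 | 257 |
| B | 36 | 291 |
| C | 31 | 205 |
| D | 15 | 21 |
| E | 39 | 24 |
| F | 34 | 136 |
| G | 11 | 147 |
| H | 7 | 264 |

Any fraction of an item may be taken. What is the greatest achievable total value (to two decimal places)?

Sort by value per unit weight and fill in that order.
Order: H (264/7=37.71) > A (257/8=32.12) > G (147/11=13.36) > B (291/36=8.08) > C (205/31=6.61) > F (136/34=4.00) > D (21/15=1.40) > E (24/39=0.62)
Fill: take H (7 @ 264) → take A (8 @ 257) → take G (11 @ 147) → take B (36 @ 291) → take C (31 @ 205) → take 9/34 of F → 36.00; 102/102 used.
Total value = 1200.00

1200.00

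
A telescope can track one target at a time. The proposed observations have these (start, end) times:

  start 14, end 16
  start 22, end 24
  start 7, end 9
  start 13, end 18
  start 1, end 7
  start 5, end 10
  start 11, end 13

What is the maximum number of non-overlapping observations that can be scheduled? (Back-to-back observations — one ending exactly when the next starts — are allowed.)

5

Sorted by end: (1,7)  (7,9)  (5,10)  (11,13)  (14,16)  (13,18)  (22,24)
take (1,7); take (7,9); take (11,13); take (14,16); take (22,24).
Selected 5 observations.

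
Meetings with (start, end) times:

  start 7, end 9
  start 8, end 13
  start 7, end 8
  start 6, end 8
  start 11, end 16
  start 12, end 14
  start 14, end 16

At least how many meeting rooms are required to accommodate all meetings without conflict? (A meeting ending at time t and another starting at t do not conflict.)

3

starts: [6, 7, 7, 8, 11, 12, 14]
ends:   [8, 8, 9, 13, 14, 16, 16]
s6→1 s7→2 s7→3  — peak 3.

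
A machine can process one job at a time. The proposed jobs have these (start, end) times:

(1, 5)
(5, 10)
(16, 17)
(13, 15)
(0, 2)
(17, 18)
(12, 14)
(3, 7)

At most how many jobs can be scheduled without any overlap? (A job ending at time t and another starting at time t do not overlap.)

By end time: (0,2), (1,5), (3,7), (5,10), (12,14), (13,15), (16,17), (17,18).
Pick (0,2); next start ≥ 2 → (3,7); next start ≥ 7 → (12,14); next start ≥ 14 → (16,17); next start ≥ 17 → (17,18).
Selected 5 jobs.

5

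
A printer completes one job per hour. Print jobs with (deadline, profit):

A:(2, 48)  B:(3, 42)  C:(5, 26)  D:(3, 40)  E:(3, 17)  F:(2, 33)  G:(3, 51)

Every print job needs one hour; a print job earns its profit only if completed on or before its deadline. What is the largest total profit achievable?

167

Profit order: G=51 A=48 B=42 D=40 F=33 C=26 E=17
Assign: G→slot 3, A→slot 2, B→slot 1, D skipped, F skipped, C→slot 5, E skipped.
Slots: [1:B] [2:A] [3:G] [5:C]
Profit = 42 + 48 + 51 + 26 = 167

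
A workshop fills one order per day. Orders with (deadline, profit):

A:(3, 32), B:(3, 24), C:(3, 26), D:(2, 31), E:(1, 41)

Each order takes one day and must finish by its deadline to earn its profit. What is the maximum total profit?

Profit order: E=41 A=32 D=31 C=26 B=24
Assign: E→slot 1, A→slot 3, D→slot 2, C skipped, B skipped.
Slots: [1:E] [2:D] [3:A]
Profit = 41 + 31 + 32 = 104

104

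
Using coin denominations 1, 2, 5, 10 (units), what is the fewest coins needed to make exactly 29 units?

5

29 = 2×10 + 1×5 + 2×2
Total coins = 2 + 1 + 2 = 5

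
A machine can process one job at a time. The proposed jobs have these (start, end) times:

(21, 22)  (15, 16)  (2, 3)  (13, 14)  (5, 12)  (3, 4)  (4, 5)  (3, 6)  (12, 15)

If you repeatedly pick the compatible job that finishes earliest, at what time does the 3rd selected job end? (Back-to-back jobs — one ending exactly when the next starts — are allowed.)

5

Order by finish time; keep every interval that doesn't clash with the previous kept one.
Sorted by end: (2,3)  (3,4)  (4,5)  (3,6)  (5,12)  (13,14)  (12,15)  (15,16)  (21,22)
take (2,3); take (3,4); take (4,5); take (5,12); take (13,14); take (15,16); take (21,22).
Selected: (2,3) (3,4) (4,5) (5,12) (13,14) (15,16) (21,22)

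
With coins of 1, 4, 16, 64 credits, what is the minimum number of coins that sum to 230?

230 = 3×64 + 2×16 + 1×4 + 2×1
Total coins = 3 + 2 + 1 + 2 = 8

8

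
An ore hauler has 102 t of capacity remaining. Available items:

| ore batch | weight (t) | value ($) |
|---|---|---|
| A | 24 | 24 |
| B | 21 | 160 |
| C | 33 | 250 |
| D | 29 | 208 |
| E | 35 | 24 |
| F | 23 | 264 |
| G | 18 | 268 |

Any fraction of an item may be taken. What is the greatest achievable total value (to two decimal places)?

Order: G (268/18=14.89) > F (264/23=11.48) > B (160/21=7.62) > C (250/33=7.58) > D (208/29=7.17) > A (24/24=1.00) > E (24/35=0.69)
Fill: take G (18 @ 268) → take F (23 @ 264) → take B (21 @ 160) → take C (33 @ 250) → take 7/29 of D → 50.21; 102/102 used.
Total value = 992.21

992.21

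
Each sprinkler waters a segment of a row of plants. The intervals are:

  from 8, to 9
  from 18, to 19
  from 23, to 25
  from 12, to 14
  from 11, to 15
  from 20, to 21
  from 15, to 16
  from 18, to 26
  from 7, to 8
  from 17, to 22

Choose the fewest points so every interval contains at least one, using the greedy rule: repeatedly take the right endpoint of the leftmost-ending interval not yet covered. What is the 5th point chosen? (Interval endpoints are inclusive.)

21

Sort by right endpoint; whenever an interval is uncovered, place a point at its right end.
Sorted: [7,8] [8,9] [12,14] [11,15] [15,16] [18,19] [20,21] [17,22] [23,25] [18,26]
{[7,8],[8,9]} hit by 8; {[12,14],[11,15]} hit by 14; {[15,16]} hit by 16; {[18,19]} hit by 19; {[20,21],[17,22]} hit by 21; {[23,25],[18,26]} hit by 25.
Points: 8, 14, 16, 19, 21, 25 (6 total).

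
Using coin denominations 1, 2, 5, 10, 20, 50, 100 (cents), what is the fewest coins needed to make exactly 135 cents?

Greedy: take as many of the largest coin as possible, then repeat with the remainder.
135 − 1×100→35 − 1×20→15 − 1×10→5 − 1×5→0
Total coins = 1 + 1 + 1 + 1 = 4

4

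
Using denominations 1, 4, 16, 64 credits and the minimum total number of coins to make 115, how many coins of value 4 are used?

0

Use the largest denomination that fits, subtract, and repeat.
115 = 1×64 + 3×16 + 3×1
Count of 4: 0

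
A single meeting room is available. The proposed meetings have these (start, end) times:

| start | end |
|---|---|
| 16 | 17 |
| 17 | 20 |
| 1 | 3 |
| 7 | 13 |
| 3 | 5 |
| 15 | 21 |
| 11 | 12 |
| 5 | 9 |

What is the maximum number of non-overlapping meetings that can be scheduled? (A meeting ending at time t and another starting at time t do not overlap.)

6

Sorted by end: (1,3)  (3,5)  (5,9)  (11,12)  (7,13)  (16,17)  (17,20)  (15,21)
take (1,3); take (3,5); take (5,9); take (11,12); skip (7,13); take (16,17); take (17,20).
Selected 6 meetings.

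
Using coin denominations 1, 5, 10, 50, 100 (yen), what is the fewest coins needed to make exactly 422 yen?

Use the largest denomination that fits, subtract, and repeat.
422 = 4×100 + 2×10 + 2×1
Total coins = 4 + 2 + 2 = 8

8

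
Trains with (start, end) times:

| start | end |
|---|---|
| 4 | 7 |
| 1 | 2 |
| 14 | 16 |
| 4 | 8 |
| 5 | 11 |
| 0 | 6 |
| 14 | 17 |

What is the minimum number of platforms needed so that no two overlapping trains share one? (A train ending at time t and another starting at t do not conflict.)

Count concurrent intervals with a sweep; the peak is the room count.
starts: [0, 1, 4, 4, 5, 14, 14]
ends:   [2, 6, 7, 8, 11, 16, 17]
s0→1 s1→2 e2→1 s4→2 s4→3 s5→4  — peak 4.

4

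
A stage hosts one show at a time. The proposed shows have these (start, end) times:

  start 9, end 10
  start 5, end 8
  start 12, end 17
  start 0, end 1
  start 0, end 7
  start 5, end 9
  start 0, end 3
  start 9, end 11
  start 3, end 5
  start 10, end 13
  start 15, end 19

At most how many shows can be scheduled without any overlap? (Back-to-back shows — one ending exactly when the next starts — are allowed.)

Sort by end time and greedily take each interval whose start is ≥ the last chosen end.
Sorted by end: (0,1)  (0,3)  (3,5)  (0,7)  (5,8)  (5,9)  (9,10)  (9,11)  (10,13)  (12,17)  (15,19)
take (0,1); take (3,5); skip (0,7); take (5,8); take (9,10); skip (9,11); take (10,13); take (15,19).
Selected 6 shows.

6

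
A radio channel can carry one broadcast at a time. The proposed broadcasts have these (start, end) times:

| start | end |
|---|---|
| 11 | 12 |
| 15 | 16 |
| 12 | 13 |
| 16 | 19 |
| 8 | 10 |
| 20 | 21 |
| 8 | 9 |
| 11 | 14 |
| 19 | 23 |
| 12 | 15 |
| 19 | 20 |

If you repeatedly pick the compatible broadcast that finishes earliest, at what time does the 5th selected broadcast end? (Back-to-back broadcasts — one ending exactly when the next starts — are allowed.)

Greedy by earliest finish: after sorting by end time, pick each interval compatible with the last pick.
Sorted by end: (8,9)  (8,10)  (11,12)  (12,13)  (11,14)  (12,15)  (15,16)  (16,19)  (19,20)  (20,21)  (19,23)
take (8,9); skip (8,10); take (11,12); take (12,13); take (15,16); take (16,19); take (19,20); take (20,21).
Selected: (8,9) (11,12) (12,13) (15,16) (16,19) (19,20) (20,21)

19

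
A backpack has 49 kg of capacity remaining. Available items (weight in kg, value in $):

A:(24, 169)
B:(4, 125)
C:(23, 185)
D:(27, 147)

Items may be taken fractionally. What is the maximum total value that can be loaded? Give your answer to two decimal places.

Greedy by value/weight ratio, highest first.
Ratios (sorted): B 31.25, C 8.04, A 7.04, D 5.44
take B (4 @ 125); take C (23 @ 185); take 22/24 of A → 154.92. Capacity used 49/49.
Total value = 464.92

464.92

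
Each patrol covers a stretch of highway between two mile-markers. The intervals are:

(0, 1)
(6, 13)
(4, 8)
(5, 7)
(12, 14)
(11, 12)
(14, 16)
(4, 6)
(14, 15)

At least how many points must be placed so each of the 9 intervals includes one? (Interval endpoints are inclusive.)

Sort by right endpoint; whenever an interval is uncovered, place a point at its right end.
By right end: [0,1]  [4,6]  [5,7]  [4,8]  [11,12]  [6,13]  [12,14]  [14,15]  [14,16]
[0,1] uncovered → point at 1; [4,6] uncovered → point at 6; [11,12] uncovered → point at 12; [14,15] uncovered → point at 15.
Points: 1, 6, 12, 15 (4 total).

4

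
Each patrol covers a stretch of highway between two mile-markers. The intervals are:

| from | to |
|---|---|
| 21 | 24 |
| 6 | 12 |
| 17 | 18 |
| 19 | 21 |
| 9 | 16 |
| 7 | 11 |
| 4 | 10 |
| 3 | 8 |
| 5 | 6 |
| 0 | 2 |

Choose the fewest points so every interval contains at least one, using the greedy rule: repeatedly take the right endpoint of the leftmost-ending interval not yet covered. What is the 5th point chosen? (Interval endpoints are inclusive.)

By right end: [0,2]  [5,6]  [3,8]  [4,10]  [7,11]  [6,12]  [9,16]  [17,18]  [19,21]  [21,24]
[0,2] uncovered → point at 2; [5,6] uncovered → point at 6; [7,11] uncovered → point at 11; [17,18] uncovered → point at 18; [19,21] uncovered → point at 21.
Points: 2, 6, 11, 18, 21 (5 total).

21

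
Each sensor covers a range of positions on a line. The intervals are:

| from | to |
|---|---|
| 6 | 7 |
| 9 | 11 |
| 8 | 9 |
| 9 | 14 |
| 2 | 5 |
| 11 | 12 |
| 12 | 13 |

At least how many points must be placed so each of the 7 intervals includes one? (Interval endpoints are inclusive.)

By right end: [2,5]  [6,7]  [8,9]  [9,11]  [11,12]  [12,13]  [9,14]
[2,5] uncovered → point at 5; [6,7] uncovered → point at 7; [8,9] uncovered → point at 9; [11,12] uncovered → point at 12.
Points: 5, 7, 9, 12 (4 total).

4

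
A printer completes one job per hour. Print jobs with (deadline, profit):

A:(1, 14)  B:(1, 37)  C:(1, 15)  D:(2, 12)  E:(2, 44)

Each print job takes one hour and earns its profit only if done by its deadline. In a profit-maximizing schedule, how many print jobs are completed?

Take jobs in profit order; each goes to the latest open slot no later than its deadline.
Profit order: E=44 B=37 C=15 A=14 D=12
Assign: E→slot 2, B→slot 1, C skipped, A skipped, D skipped.
Slots: [1:B] [2:E]
2 of 5 scheduled.

2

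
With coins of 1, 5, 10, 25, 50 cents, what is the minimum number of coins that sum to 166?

166 − 3×50→16 − 1×10→6 − 1×5→1 − 1×1→0
Total coins = 3 + 1 + 1 + 1 = 6

6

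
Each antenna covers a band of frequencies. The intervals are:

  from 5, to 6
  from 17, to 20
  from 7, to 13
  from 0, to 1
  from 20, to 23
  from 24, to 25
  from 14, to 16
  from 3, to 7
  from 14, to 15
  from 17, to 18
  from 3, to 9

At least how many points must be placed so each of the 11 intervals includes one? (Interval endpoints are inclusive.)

Sorted: [0,1] [5,6] [3,7] [3,9] [7,13] [14,15] [14,16] [17,18] [17,20] [20,23] [24,25]
{[0,1]} hit by 1; {[5,6],[3,7],[3,9]} hit by 6; {[7,13]} hit by 13; {[14,15],[14,16]} hit by 15; {[17,18],[17,20]} hit by 18; {[20,23]} hit by 23; {[24,25]} hit by 25.
Points: 1, 6, 13, 15, 18, 23, 25 (7 total).

7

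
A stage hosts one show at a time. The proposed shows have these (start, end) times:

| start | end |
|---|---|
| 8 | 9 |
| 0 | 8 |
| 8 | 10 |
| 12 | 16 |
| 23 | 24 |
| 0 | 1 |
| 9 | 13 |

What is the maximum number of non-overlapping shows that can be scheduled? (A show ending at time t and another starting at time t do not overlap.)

Sort by end time and greedily take each interval whose start is ≥ the last chosen end.
Sorted by end: (0,1)  (0,8)  (8,9)  (8,10)  (9,13)  (12,16)  (23,24)
take (0,1); skip (0,8); take (8,9); take (9,13); take (23,24).
Selected 4 shows.

4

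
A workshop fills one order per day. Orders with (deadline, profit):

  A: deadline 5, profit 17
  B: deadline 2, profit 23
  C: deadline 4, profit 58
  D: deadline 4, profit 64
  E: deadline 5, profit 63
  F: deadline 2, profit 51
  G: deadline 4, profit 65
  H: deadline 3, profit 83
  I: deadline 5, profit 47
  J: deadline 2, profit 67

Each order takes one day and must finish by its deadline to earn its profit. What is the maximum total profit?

342

By profit: H(d3,83), J(d2,67), G(d4,65), D(d4,64), E(d5,63), C(d4,58), F(d2,51), I(d5,47), B(d2,23), A(d5,17)
H→slot 3; J→slot 2; G→slot 4; D→slot 1; E→slot 5; C skipped; F skipped; I skipped; B skipped; A skipped.
Profit = 64 + 67 + 83 + 65 + 63 = 342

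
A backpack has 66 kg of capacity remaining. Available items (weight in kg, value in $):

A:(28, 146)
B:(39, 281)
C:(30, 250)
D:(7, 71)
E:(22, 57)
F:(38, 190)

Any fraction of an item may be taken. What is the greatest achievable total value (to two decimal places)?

529.95

Sort by value per unit weight and fill in that order.
Order: D (71/7=10.14) > C (250/30=8.33) > B (281/39=7.21) > A (146/28=5.21) > F (190/38=5.00) > E (57/22=2.59)
Fill: take D (7 @ 71) → take C (30 @ 250) → take 29/39 of B → 208.95; 66/66 used.
Total value = 529.95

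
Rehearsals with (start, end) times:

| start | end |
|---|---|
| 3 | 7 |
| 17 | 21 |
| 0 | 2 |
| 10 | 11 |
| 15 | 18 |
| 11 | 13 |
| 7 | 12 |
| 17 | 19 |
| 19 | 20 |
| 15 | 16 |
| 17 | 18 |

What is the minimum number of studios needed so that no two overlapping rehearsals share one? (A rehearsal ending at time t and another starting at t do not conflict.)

Events (time:±→running): 0:+→1 2:-→0 3:+→1 7:-→0 7:+→1 10:+→2 11:-→1 11:+→2 12:-→1 13:-→0 15:+→1 15:+→2 16:-→1 17:+→2 17:+→3 17:+→4 … peak 4.

4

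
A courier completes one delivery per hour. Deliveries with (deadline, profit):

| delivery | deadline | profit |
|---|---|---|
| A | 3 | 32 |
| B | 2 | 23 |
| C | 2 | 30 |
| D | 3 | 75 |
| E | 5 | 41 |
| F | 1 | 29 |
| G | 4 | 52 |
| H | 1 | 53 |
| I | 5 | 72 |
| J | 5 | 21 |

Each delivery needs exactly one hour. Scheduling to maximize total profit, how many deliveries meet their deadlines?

By profit: D(d3,75), I(d5,72), H(d1,53), G(d4,52), E(d5,41), A(d3,32), C(d2,30), F(d1,29), B(d2,23), J(d5,21)
D→slot 3; I→slot 5; H→slot 1; G→slot 4; E→slot 2; A skipped; C skipped; F skipped; B skipped; J skipped.
5 of 10 scheduled.

5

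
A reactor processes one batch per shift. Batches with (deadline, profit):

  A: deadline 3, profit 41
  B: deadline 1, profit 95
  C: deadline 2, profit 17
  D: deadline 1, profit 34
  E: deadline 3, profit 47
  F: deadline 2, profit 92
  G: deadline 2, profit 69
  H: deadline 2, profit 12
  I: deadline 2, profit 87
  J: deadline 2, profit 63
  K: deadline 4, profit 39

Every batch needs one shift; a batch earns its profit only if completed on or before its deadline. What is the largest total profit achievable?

Sort by profit descending; place each in the latest free slot ≤ its deadline.
Profit order: B=95 F=92 I=87 G=69 J=63 E=47 A=41 K=39 D=34 C=17 H=12
Assign: B→slot 1, F→slot 2, I skipped, G skipped, J skipped, E→slot 3, A skipped, K→slot 4, D skipped, C skipped, H skipped.
Slots: [1:B] [2:F] [3:E] [4:K]
Profit = 95 + 92 + 47 + 39 = 273

273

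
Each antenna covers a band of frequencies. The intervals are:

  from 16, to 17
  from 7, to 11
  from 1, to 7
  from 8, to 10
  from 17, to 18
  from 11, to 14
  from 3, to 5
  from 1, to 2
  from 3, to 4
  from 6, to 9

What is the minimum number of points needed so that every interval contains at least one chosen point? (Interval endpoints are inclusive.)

By right end: [1,2]  [3,4]  [3,5]  [1,7]  [6,9]  [8,10]  [7,11]  [11,14]  [16,17]  [17,18]
[1,2] uncovered → point at 2; [3,4] uncovered → point at 4; [6,9] uncovered → point at 9; [11,14] uncovered → point at 14; [16,17] uncovered → point at 17.
Points: 2, 4, 9, 14, 17 (5 total).

5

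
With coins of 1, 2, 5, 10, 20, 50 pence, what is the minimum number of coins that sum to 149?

7

Use the largest denomination that fits, subtract, and repeat.
149 = 2×50 + 2×20 + 1×5 + 2×2
Total coins = 2 + 2 + 1 + 2 = 7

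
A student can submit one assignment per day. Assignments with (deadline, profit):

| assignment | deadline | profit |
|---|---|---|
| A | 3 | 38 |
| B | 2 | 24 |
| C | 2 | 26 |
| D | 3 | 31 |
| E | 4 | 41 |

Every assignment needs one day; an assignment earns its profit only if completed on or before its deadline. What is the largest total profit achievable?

By profit: E(d4,41), A(d3,38), D(d3,31), C(d2,26), B(d2,24)
E→slot 4; A→slot 3; D→slot 2; C→slot 1; B skipped.
Profit = 26 + 31 + 38 + 41 = 136

136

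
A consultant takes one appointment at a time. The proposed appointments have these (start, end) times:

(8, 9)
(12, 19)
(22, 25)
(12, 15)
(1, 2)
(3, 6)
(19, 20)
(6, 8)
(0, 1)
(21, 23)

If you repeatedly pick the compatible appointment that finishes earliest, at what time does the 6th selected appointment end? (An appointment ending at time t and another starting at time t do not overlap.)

15

Order by finish time; keep every interval that doesn't clash with the previous kept one.
By end time: (0,1), (1,2), (3,6), (6,8), (8,9), (12,15), (12,19), (19,20), (21,23), (22,25).
Pick (0,1); next start ≥ 1 → (1,2); next start ≥ 2 → (3,6); next start ≥ 6 → (6,8); next start ≥ 8 → (8,9); next start ≥ 9 → (12,15); next start ≥ 15 → (19,20); next start ≥ 20 → (21,23).
Selected: (0,1) (1,2) (3,6) (6,8) (8,9) (12,15) (19,20) (21,23)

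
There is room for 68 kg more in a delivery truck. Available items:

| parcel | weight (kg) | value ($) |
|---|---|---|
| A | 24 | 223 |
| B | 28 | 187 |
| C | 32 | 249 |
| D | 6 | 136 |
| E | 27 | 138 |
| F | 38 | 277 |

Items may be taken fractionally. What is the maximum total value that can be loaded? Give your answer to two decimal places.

651.74

Ratios (sorted): D 22.67, A 9.29, C 7.78, F 7.29, B 6.68, E 5.11
take D (6 @ 136); take A (24 @ 223); take C (32 @ 249); take 6/38 of F → 43.74. Capacity used 68/68.
Total value = 651.74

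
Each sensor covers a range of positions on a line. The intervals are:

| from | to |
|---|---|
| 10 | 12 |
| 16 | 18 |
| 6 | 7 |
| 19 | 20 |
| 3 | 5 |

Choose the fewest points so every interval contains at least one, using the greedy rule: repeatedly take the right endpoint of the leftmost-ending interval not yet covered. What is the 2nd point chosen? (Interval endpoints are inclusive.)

7

Sort by right endpoint; whenever an interval is uncovered, place a point at its right end.
By right end: [3,5]  [6,7]  [10,12]  [16,18]  [19,20]
[3,5] uncovered → point at 5; [6,7] uncovered → point at 7; [10,12] uncovered → point at 12; [16,18] uncovered → point at 18; [19,20] uncovered → point at 20.
Points: 5, 7, 12, 18, 20 (5 total).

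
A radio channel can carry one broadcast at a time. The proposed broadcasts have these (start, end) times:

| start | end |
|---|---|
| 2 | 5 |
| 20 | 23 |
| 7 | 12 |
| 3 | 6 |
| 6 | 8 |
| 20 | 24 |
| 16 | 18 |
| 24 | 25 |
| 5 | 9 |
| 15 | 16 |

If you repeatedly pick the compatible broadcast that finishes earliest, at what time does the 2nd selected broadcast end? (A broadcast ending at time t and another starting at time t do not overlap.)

Greedy by earliest finish: after sorting by end time, pick each interval compatible with the last pick.
Sorted by end: (2,5)  (3,6)  (6,8)  (5,9)  (7,12)  (15,16)  (16,18)  (20,23)  (20,24)  (24,25)
take (2,5); take (6,8); skip (7,12); take (15,16); take (16,18); take (20,23); take (24,25).
Selected: (2,5) (6,8) (15,16) (16,18) (20,23) (24,25)

8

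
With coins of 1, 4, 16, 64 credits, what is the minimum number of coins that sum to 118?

7

118 = 1×64 + 3×16 + 1×4 + 2×1
Total coins = 1 + 3 + 1 + 2 = 7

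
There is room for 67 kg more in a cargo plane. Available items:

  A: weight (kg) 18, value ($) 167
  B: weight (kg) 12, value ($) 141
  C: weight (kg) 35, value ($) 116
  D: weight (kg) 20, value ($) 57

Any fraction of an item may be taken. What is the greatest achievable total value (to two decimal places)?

Greedy by value/weight ratio, highest first.
Ratios (sorted): B 11.75, A 9.28, C 3.31, D 2.85
take B (12 @ 141); take A (18 @ 167); take C (35 @ 116); take 2/20 of D → 5.70. Capacity used 67/67.
Total value = 429.70

429.70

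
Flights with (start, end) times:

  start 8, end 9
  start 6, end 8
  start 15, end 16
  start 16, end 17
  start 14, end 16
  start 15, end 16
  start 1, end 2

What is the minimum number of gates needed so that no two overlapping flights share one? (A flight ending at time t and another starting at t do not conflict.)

starts: [1, 6, 8, 14, 15, 15, 16]
ends:   [2, 8, 9, 16, 16, 16, 17]
s1→1 e2→0 s6→1 e8→0 s8→1 e9→0 s14→1 s15→2 s15→3  — peak 3.

3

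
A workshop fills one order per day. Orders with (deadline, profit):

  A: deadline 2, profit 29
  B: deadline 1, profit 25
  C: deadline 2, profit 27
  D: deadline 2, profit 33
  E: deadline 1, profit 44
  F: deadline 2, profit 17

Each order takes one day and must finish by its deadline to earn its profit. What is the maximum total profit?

77

Sort by profit descending; place each in the latest free slot ≤ its deadline.
Profit order: E=44 D=33 A=29 C=27 B=25 F=17
Assign: E→slot 1, D→slot 2, A skipped, C skipped, B skipped, F skipped.
Slots: [1:E] [2:D]
Profit = 44 + 33 = 77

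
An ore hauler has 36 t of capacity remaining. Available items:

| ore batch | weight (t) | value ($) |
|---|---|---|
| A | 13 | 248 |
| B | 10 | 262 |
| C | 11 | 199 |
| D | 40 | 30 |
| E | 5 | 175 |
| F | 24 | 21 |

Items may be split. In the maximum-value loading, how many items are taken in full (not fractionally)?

3

Sort by value per unit weight and fill in that order.
Order: E (175/5=35.00) > B (262/10=26.20) > A (248/13=19.08) > C (199/11=18.09) > F (21/24=0.88) > D (30/40=0.75)
Fill: take E (5 @ 175) → take B (10 @ 262) → take A (13 @ 248) → take 8/11 of C → 144.73; 36/36 used.
3 item(s) taken whole; one partial (take 8/11 of C).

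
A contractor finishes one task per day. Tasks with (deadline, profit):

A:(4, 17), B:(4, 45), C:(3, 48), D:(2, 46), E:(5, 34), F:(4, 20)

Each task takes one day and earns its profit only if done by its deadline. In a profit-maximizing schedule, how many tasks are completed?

5

Profit order: C=48 D=46 B=45 E=34 F=20 A=17
Assign: C→slot 3, D→slot 2, B→slot 4, E→slot 5, F→slot 1, A skipped.
Slots: [1:F] [2:D] [3:C] [4:B] [5:E]
5 of 6 scheduled.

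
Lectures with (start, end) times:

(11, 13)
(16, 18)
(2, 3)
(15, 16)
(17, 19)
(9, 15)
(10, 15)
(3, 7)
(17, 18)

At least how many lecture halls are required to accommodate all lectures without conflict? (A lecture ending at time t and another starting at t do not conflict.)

3

Count concurrent intervals with a sweep; the peak is the room count.
starts: [2, 3, 9, 10, 11, 15, 16, 17, 17]
ends:   [3, 7, 13, 15, 15, 16, 18, 18, 19]
s2→1 e3→0 s3→1 e7→0 s9→1 s10→2 s11→3  — peak 3.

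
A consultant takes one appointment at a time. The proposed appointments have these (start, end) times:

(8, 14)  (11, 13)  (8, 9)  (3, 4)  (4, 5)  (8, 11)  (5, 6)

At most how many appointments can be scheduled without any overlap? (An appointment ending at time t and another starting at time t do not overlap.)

Sort by end time and greedily take each interval whose start is ≥ the last chosen end.
By end time: (3,4), (4,5), (5,6), (8,9), (8,11), (11,13), (8,14).
Pick (3,4); next start ≥ 4 → (4,5); next start ≥ 5 → (5,6); next start ≥ 6 → (8,9); next start ≥ 9 → (11,13).
Selected 5 appointments.

5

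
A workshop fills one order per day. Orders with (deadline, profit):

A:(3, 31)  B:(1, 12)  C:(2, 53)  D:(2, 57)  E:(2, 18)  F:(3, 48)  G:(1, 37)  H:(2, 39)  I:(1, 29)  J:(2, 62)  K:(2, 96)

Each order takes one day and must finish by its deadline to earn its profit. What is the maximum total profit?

Take jobs in profit order; each goes to the latest open slot no later than its deadline.
Profit order: K=96 J=62 D=57 C=53 F=48 H=39 G=37 A=31 I=29 E=18 B=12
Assign: K→slot 2, J→slot 1, D skipped, C skipped, F→slot 3, H skipped, G skipped, A skipped, I skipped, E skipped, B skipped.
Slots: [1:J] [2:K] [3:F]
Profit = 62 + 96 + 48 = 206

206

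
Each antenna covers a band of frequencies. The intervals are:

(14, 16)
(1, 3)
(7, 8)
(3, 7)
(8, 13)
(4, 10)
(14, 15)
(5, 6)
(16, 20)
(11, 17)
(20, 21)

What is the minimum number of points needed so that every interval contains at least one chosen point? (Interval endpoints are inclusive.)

Process intervals by earliest right end; each time one isn't hit yet, stab at its right endpoint.
By right end: [1,3]  [5,6]  [3,7]  [7,8]  [4,10]  [8,13]  [14,15]  [14,16]  [11,17]  [16,20]  [20,21]
[1,3] uncovered → point at 3; [5,6] uncovered → point at 6; [7,8] uncovered → point at 8; [14,15] uncovered → point at 15; [16,20] uncovered → point at 20.
Points: 3, 6, 8, 15, 20 (5 total).

5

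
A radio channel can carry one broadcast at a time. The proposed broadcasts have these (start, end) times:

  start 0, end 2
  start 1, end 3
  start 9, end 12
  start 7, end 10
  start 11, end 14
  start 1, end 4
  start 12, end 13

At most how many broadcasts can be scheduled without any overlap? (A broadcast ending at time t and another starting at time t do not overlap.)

3

Order by finish time; keep every interval that doesn't clash with the previous kept one.
By end time: (0,2), (1,3), (1,4), (7,10), (9,12), (12,13), (11,14).
Pick (0,2); next start ≥ 2 → (7,10); next start ≥ 10 → (12,13).
Selected 3 broadcasts.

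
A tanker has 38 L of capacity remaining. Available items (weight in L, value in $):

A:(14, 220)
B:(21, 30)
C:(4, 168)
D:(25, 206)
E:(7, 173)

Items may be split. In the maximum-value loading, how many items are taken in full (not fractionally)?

3

Sort by value per unit weight and fill in that order.
Ratios (sorted): C 42.00, E 24.71, A 15.71, D 8.24, B 1.43
take C (4 @ 168); take E (7 @ 173); take A (14 @ 220); take 13/25 of D → 107.12. Capacity used 38/38.
3 item(s) taken whole; one partial (take 13/25 of D).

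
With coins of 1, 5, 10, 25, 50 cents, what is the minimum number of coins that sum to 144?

Greedy: take as many of the largest coin as possible, then repeat with the remainder.
144 = 2×50 + 1×25 + 1×10 + 1×5 + 4×1
Total coins = 2 + 1 + 1 + 1 + 4 = 9

9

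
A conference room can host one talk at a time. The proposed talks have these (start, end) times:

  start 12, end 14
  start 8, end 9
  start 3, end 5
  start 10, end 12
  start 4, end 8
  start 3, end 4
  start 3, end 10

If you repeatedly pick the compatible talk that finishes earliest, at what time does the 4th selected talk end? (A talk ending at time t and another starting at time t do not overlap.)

12

Sort by end time and greedily take each interval whose start is ≥ the last chosen end.
Sorted by end: (3,4)  (3,5)  (4,8)  (8,9)  (3,10)  (10,12)  (12,14)
take (3,4); take (4,8); take (8,9); skip (3,10); take (10,12); take (12,14).
Selected: (3,4) (4,8) (8,9) (10,12) (12,14)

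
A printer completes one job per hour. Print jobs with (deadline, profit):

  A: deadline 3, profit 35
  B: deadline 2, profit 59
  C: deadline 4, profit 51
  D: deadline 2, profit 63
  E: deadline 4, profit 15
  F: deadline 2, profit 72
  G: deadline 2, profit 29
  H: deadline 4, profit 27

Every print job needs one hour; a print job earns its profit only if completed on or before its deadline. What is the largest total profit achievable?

Sort by profit descending; place each in the latest free slot ≤ its deadline.
Profit order: F=72 D=63 B=59 C=51 A=35 G=29 H=27 E=15
Assign: F→slot 2, D→slot 1, B skipped, C→slot 4, A→slot 3, G skipped, H skipped, E skipped.
Slots: [1:D] [2:F] [3:A] [4:C]
Profit = 63 + 72 + 35 + 51 = 221

221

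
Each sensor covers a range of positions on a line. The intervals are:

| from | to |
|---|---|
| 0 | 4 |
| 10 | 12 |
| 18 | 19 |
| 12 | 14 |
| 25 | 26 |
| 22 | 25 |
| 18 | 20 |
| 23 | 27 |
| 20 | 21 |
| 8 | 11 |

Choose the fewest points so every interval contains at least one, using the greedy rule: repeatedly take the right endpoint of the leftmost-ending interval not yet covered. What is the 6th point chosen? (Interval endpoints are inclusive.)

By right end: [0,4]  [8,11]  [10,12]  [12,14]  [18,19]  [18,20]  [20,21]  [22,25]  [25,26]  [23,27]
[0,4] uncovered → point at 4; [8,11] uncovered → point at 11; [12,14] uncovered → point at 14; [18,19] uncovered → point at 19; [20,21] uncovered → point at 21; [22,25] uncovered → point at 25.
Points: 4, 11, 14, 19, 21, 25 (6 total).

25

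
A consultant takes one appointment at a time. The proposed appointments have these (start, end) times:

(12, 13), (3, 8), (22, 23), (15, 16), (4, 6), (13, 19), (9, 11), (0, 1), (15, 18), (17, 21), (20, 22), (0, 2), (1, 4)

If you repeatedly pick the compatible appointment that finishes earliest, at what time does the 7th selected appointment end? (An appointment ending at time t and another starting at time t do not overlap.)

Sort by end time and greedily take each interval whose start is ≥ the last chosen end.
By end time: (0,1), (0,2), (1,4), (4,6), (3,8), (9,11), (12,13), (15,16), (15,18), (13,19), (17,21), (20,22), (22,23).
Pick (0,1); next start ≥ 1 → (1,4); next start ≥ 4 → (4,6); next start ≥ 6 → (9,11); next start ≥ 11 → (12,13); next start ≥ 13 → (15,16); next start ≥ 16 → (17,21); next start ≥ 21 → (22,23).
Selected: (0,1) (1,4) (4,6) (9,11) (12,13) (15,16) (17,21) (22,23)

21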